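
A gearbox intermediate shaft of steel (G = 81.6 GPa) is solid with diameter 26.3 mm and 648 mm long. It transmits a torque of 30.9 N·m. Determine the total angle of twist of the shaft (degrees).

J = πd⁴/32 = π(0.0263)⁴/32 = 4.697×10^-8 m⁴.
θ = T·L/(G·J) = 30.90 × 0.648 / (81.6×10⁹ × 4.697×10^-8) = 5.224×10^-3 rad.

0.299°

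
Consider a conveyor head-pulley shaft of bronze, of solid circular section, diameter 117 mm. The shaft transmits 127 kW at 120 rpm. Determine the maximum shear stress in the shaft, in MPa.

32.1 MPa

ω = 2π·120/60 = 12.57 rad/s, so T = P/ω = 127×10³ / 12.57 = 10110 N·m.
J = πd⁴/32 = π(0.117)⁴/32 = 1.840×10^-5 m⁴.
τ_max = T·r/J = 10110 × 0.0585 / 1.840×10^-5 = 3.214×10^7 Pa.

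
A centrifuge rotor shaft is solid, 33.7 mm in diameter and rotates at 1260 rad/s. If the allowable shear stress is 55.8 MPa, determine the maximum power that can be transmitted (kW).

528 kW

J = πd⁴/32 = π(0.0337)⁴/32 = 1.266×10^-7 m⁴.
T_max = τ_allow·J/r = 5.58×10^7 × 1.266×10^-7 / 0.0169 = 419.3 N·m.
ω = 1260 rad/s, so P_max = T_max·ω = 5.284×10^5 W.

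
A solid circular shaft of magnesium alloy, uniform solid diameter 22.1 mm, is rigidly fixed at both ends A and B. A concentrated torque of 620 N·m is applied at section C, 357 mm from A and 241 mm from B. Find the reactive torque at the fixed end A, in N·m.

250 N·m

With uniform GJ and both ends fixed, compatibility θ_AC = θ_CB gives T_A·a = T_B·b, together with T_A + T_B = T₀.
T_A = T₀·b/(a+b) = 620.0·241/598.0 = 249.9 N·m; T_B = 370.1 N·m.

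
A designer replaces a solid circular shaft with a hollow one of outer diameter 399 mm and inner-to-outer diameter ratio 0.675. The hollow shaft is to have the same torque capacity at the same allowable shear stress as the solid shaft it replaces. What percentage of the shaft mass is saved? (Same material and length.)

Equal τ_max and T ⇒ the solid shaft needs d_s³ = d_o³(1−k⁴), so d_s = 399·(1−0.675⁴)^(1/3) = 369.2 mm.
Area ratio A_h/A_s = d_o²(1−k²)/d_s² = (1−k²)/(1−k⁴)^(2/3) = 0.6357.
Mass saving = 1 − 0.6357 = 36.4 %.

36.4 %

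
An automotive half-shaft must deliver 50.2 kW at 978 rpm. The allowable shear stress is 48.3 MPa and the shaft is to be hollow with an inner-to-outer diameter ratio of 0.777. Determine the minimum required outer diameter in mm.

43.3 mm

ω = 2π·978/60 = 102.4 rad/s, so T = P/ω = 50.2×10³ / 102.4 = 490.2 N·m.
For a hollow shaft with d_i/d_o = 0.777: τ_max = 16T/(π d_o³ (1−k⁴)), so d_o = [16T/(π τ_allow (1−k⁴))]^(1/3) = [16·490.2/(π·4.83×10^7·0.6355)]^(1/3) = 0.04333 m.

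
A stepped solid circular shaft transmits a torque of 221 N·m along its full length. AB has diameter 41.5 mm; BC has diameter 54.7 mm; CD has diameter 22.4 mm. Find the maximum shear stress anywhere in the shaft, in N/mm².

Under the same torque, τ_max = 16T/(πd³) is largest where d is smallest — segment CD (d = 22.4 mm).
τ_max = 16·221.0/(π·(0.0224)³) = 1.001×10^8 Pa.

100 N/mm²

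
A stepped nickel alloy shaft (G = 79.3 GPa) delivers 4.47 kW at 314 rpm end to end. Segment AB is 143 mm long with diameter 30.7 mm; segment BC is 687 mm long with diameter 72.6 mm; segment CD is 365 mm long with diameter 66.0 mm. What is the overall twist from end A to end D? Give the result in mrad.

3.58 mrad

ω = 2π·314/60 = 32.88 rad/s, so T = P/ω = 4.47×10³ / 32.88 = 135.9 N·m.
J_AB = π(0.0307)⁴/32 = 8.72×10^-8 m⁴; J_BC = π(0.0726)⁴/32 = 2.73×10^-6 m⁴; J_CD = π(0.0660)⁴/32 = 1.86×10^-6 m⁴.
θ = (T/G)·Σ L_i/J_i = (135.9/79.3×10⁹)·(0.143/8.72×10^-8 + 0.687/2.73×10^-6 + 0.365/1.86×10^-6) = 3.579×10^-3 rad.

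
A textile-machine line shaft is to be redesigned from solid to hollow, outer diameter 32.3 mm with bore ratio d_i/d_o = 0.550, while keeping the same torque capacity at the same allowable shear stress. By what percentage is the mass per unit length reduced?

Equal τ_max and T ⇒ the solid shaft needs d_s³ = d_o³(1−k⁴), so d_s = 32.3·(1−0.550⁴)^(1/3) = 31.28 mm.
Area ratio A_h/A_s = d_o²(1−k²)/d_s² = (1−k²)/(1−k⁴)^(2/3) = 0.7436.
Mass saving = 1 − 0.7436 = 25.6 %.

25.6 %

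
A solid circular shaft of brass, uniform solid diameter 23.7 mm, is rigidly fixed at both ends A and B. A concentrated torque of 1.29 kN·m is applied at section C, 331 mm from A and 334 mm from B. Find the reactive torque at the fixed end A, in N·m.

With uniform GJ and both ends fixed, compatibility θ_AC = θ_CB gives T_A·a = T_B·b, together with T_A + T_B = T₀.
T_A = T₀·b/(a+b) = 1290·334/665.0 = 647.9 N·m; T_B = 642.1 N·m.

648 N·m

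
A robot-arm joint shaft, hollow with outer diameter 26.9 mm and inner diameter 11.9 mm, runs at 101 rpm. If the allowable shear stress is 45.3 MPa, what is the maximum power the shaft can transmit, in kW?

J = π(d_o⁴ − d_i⁴)/32 = π(0.0269⁴ − 0.0119⁴)/32 = 4.944×10^-8 m⁴.
T_max = τ_allow·J/r = 4.53×10^7 × 4.944×10^-8 / 0.0135 = 166.5 N·m.
ω = 2π·101/60 = 10.58 rad/s, so P_max = T_max·ω = 1761 W.

1.76 kW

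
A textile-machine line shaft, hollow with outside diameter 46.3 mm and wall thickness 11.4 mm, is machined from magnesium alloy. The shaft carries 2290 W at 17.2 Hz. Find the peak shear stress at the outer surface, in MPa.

1.16 MPa

ω = 2π·17.2 = 108.1 rad/s, so T = P/ω = 2290 / 108.1 = 21.19 N·m.
J = π(d_o⁴ − d_i⁴)/32 = π(0.0463⁴ − 0.0235⁴)/32 = 4.212×10^-7 m⁴.
τ_max = T·r/J = 21.19 × 0.0231 / 4.212×10^-7 = 1.165×10^6 Pa.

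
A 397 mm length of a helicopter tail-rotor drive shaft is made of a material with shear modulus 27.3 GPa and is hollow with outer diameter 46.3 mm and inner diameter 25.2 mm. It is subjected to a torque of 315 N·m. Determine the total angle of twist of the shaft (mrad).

11.1 mrad

J = π(d_o⁴ − d_i⁴)/32 = π(0.0463⁴ − 0.0252⁴)/32 = 4.116×10^-7 m⁴.
θ = T·L/(G·J) = 315.0 × 0.397 / (27.3×10⁹ × 4.116×10^-7) = 0.01113 rad.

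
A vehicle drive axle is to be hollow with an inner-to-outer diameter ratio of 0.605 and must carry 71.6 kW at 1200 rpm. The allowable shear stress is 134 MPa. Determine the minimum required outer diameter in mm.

29.2 mm

ω = 2π·1200/60 = 125.7 rad/s, so T = P/ω = 71.6×10³ / 125.7 = 569.8 N·m.
For a hollow shaft with d_i/d_o = 0.605: τ_max = 16T/(π d_o³ (1−k⁴)), so d_o = [16T/(π τ_allow (1−k⁴))]^(1/3) = [16·569.8/(π·1.34×10^8·0.8660)]^(1/3) = 0.02924 m.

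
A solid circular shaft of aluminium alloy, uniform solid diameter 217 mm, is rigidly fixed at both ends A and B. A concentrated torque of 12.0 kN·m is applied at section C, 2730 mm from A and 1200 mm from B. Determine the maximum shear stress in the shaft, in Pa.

4.15e6 Pa

With uniform GJ and both ends fixed, compatibility θ_AC = θ_CB gives T_A·a = T_B·b, together with T_A + T_B = T₀.
T_A = T₀·b/(a+b) = 12000·1200/3930 = 3664 N·m; T_B = 8336 N·m.
τ in each portion: τ_AC = 1.83×10^6 Pa, τ_CB = 4.15×10^6 Pa; maximum is in CB.
τ_max = T_CB·r/J = 8336·0.108/2.18×10^-4 = 4.155×10^6 Pa.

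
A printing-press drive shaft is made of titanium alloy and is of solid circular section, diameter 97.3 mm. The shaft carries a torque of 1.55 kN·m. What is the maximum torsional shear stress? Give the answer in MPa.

J = πd⁴/32 = π(0.0973)⁴/32 = 8.799×10^-6 m⁴.
τ_max = T·r/J = 1550 × 0.0486 / 8.799×10^-6 = 8.570×10^6 Pa.

8.57 MPa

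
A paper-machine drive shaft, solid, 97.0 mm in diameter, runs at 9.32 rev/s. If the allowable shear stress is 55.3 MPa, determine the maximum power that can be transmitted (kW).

J = πd⁴/32 = π(0.0970)⁴/32 = 8.691×10^-6 m⁴.
T_max = τ_allow·J/r = 5.53×10^7 × 8.691×10^-6 / 0.0485 = 9910 N·m.
ω = 2π·9.32 = 58.56 rad/s, so P_max = T_max·ω = 5.803×10^5 W.

580 kW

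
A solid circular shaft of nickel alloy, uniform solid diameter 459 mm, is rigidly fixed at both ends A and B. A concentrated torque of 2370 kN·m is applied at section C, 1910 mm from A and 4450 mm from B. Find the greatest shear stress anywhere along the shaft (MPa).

87.3 MPa

With uniform GJ and both ends fixed, compatibility θ_AC = θ_CB gives T_A·a = T_B·b, together with T_A + T_B = T₀.
T_A = T₀·b/(a+b) = 2.370e6·4450/6360 = 1.658e6 N·m; T_B = 711700 N·m.
τ in each portion: τ_AC = 8.73×10^7 Pa, τ_CB = 3.75×10^7 Pa; maximum is in AC.
τ_max = T_AC·r/J = 1.658e6·0.230/4.36×10^-3 = 8.733×10^7 Pa.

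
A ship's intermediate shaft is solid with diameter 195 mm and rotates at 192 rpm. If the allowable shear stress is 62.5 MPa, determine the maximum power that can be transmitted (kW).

1830 kW

J = πd⁴/32 = π(0.195)⁴/32 = 1.420×10^-4 m⁴.
T_max = τ_allow·J/r = 6.25×10^7 × 1.420×10^-4 / 0.0975 = 90990 N·m.
ω = 2π·192/60 = 20.11 rad/s, so P_max = T_max·ω = 1.830×10^6 W.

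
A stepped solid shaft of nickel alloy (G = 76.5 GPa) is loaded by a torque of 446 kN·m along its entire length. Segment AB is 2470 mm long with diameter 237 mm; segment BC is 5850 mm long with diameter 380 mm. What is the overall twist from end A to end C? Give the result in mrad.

63.2 mrad

J_AB = π(0.237)⁴/32 = 3.10×10^-4 m⁴; J_BC = π(0.380)⁴/32 = 2.05×10^-3 m⁴.
θ = (T/G)·Σ L_i/J_i = (446000/76.5×10⁹)·(2.47/3.10×10^-4 + 5.85/2.05×10^-3) = 0.06315 rad.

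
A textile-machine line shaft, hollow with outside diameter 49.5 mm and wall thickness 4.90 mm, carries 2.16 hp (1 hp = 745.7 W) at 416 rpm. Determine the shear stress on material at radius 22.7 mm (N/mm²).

2.43 N/mm²

ω = 2π·416/60 = 43.56 rad/s, so T = P/ω = 2.16×745.7 / 43.56 = 36.97 N·m.
J = π(d_o⁴ − d_i⁴)/32 = π(0.0495⁴ − 0.0397⁴)/32 = 3.455×10^-7 m⁴.
Shear stress varies linearly with radius: τ = T·r/J = 36.97 × 0.0227 / 3.455×10^-7 = 2.429×10^6 Pa.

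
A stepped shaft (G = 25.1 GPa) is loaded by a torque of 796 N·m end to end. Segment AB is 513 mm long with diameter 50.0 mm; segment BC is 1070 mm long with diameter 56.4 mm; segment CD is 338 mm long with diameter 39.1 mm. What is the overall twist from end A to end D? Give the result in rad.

0.107 rad

J_AB = π(0.0500)⁴/32 = 6.14×10^-7 m⁴; J_BC = π(0.0564)⁴/32 = 9.93×10^-7 m⁴; J_CD = π(0.0391)⁴/32 = 2.29×10^-7 m⁴.
θ = (T/G)·Σ L_i/J_i = (796.0/25.1×10⁹)·(0.513/6.14×10^-7 + 1.07/9.93×10^-7 + 0.338/2.29×10^-7) = 0.1074 rad.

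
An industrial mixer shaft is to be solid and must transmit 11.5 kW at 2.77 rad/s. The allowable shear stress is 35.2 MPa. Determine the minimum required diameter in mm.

ω = 2.77 rad/s, so T = P/ω = 11.5×10³ / 2.770 = 4152 N·m.
For a solid shaft τ_max = 16T/(πd³), so d = (16T/(π τ_allow))^(1/3) = (16·4152/(π·3.52×10^7))^(1/3) = 0.08438 m.

84.4 mm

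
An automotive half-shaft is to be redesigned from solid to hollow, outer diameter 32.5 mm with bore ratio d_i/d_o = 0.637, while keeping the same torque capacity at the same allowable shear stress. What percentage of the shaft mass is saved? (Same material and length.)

Equal τ_max and T ⇒ the solid shaft needs d_s³ = d_o³(1−k⁴), so d_s = 32.5·(1−0.637⁴)^(1/3) = 30.61 mm.
Area ratio A_h/A_s = d_o²(1−k²)/d_s² = (1−k²)/(1−k⁴)^(2/3) = 0.6700.
Mass saving = 1 − 0.6700 = 33.0 %.

33.0 %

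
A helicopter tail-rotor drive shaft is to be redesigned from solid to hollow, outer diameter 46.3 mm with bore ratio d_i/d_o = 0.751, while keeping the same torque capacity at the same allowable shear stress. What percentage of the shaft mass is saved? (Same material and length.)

Equal τ_max and T ⇒ the solid shaft needs d_s³ = d_o³(1−k⁴), so d_s = 46.3·(1−0.751⁴)^(1/3) = 40.75 mm.
Area ratio A_h/A_s = d_o²(1−k²)/d_s² = (1−k²)/(1−k⁴)^(2/3) = 0.5628.
Mass saving = 1 − 0.5628 = 43.7 %.

43.7 %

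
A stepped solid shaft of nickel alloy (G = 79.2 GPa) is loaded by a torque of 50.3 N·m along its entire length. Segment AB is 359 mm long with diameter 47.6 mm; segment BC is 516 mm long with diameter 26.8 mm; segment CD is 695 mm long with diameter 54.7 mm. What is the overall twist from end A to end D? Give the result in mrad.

7.43 mrad

J_AB = π(0.0476)⁴/32 = 5.04×10^-7 m⁴; J_BC = π(0.0268)⁴/32 = 5.06×10^-8 m⁴; J_CD = π(0.0547)⁴/32 = 8.79×10^-7 m⁴.
θ = (T/G)·Σ L_i/J_i = (50.30/79.2×10⁹)·(0.359/5.04×10^-7 + 0.516/5.06×10^-8 + 0.695/8.79×10^-7) = 7.425×10^-3 rad.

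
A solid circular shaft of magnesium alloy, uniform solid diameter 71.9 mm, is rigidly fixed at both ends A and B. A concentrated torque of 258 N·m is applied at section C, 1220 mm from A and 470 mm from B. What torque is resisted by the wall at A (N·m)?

71.8 N·m

With uniform GJ and both ends fixed, compatibility θ_AC = θ_CB gives T_A·a = T_B·b, together with T_A + T_B = T₀.
T_A = T₀·b/(a+b) = 258.0·470/1690 = 71.75 N·m; T_B = 186.2 N·m.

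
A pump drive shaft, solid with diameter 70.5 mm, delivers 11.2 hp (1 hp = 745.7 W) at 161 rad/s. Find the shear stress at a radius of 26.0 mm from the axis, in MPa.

ω = 161 rad/s, so T = P/ω = 11.2×745.7 / 161.0 = 51.87 N·m.
J = πd⁴/32 = π(0.0705)⁴/32 = 2.425×10^-6 m⁴.
Shear stress varies linearly with radius: τ = T·r/J = 51.87 × 0.0260 / 2.425×10^-6 = 5.561×10^5 Pa.

0.556 MPa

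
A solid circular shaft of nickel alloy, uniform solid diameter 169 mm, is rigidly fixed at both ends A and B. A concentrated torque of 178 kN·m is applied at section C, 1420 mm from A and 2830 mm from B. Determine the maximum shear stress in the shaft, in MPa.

With uniform GJ and both ends fixed, compatibility θ_AC = θ_CB gives T_A·a = T_B·b, together with T_A + T_B = T₀.
T_A = T₀·b/(a+b) = 178000·2830/4250 = 118500 N·m; T_B = 59470 N·m.
τ in each portion: τ_AC = 1.25×10^8 Pa, τ_CB = 6.28×10^7 Pa; maximum is in AC.
τ_max = T_AC·r/J = 118500·0.0845/8.01×10^-5 = 1.251×10^8 Pa.

125 MPa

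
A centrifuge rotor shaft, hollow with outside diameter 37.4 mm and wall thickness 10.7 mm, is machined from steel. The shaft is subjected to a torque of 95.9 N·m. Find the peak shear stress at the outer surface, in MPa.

9.66 MPa

J = π(d_o⁴ − d_i⁴)/32 = π(0.0374⁴ − 0.0160⁴)/32 = 1.856×10^-7 m⁴.
τ_max = T·r/J = 95.90 × 0.0187 / 1.856×10^-7 = 9.660×10^6 Pa.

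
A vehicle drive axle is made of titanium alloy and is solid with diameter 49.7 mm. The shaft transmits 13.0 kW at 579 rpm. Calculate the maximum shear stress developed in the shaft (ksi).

ω = 2π·579/60 = 60.63 rad/s, so T = P/ω = 13.0×10³ / 60.63 = 214.4 N·m.
J = πd⁴/32 = π(0.0497)⁴/32 = 5.990×10^-7 m⁴.
τ_max = T·r/J = 214.4 × 0.0249 / 5.990×10^-7 = 8.895×10^6 Pa.

1.29 ksi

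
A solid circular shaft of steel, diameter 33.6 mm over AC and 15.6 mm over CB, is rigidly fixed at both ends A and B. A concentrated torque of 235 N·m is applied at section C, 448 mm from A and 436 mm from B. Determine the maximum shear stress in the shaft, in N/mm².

Compatibility: T_A·a/J_AC = T_B·b/J_CB with T_A + T_B = T₀.
J_AC = 1.25×10^-7 m⁴, J_CB = 5.81×10^-9 m⁴, so T_A = T₀·(J_AC/a)/((J_AC/a)+(J_CB/b)) = 224.3 N·m, T_B = 10.71 N·m.
τ in each portion: τ_AC = 3.01×10^7 Pa, τ_CB = 1.44×10^7 Pa; maximum is in AC.
τ_max = T_AC·r/J = 224.3·0.0168/1.25×10^-7 = 3.011×10^7 Pa.

30.1 N/mm²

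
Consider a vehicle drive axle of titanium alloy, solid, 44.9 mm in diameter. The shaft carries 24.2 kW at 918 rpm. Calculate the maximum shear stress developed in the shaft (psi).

2050 psi

ω = 2π·918/60 = 96.13 rad/s, so T = P/ω = 24.2×10³ / 96.13 = 251.7 N·m.
J = πd⁴/32 = π(0.0449)⁴/32 = 3.990×10^-7 m⁴.
τ_max = T·r/J = 251.7 × 0.0224 / 3.990×10^-7 = 1.416×10^7 Pa.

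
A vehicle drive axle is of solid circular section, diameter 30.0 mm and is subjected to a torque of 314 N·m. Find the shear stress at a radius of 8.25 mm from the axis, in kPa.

J = πd⁴/32 = π(0.0300)⁴/32 = 7.952×10^-8 m⁴.
Shear stress varies linearly with radius: τ = T·r/J = 314.0 × 0.00825 / 7.952×10^-8 = 3.258×10^7 Pa.

32600 kPa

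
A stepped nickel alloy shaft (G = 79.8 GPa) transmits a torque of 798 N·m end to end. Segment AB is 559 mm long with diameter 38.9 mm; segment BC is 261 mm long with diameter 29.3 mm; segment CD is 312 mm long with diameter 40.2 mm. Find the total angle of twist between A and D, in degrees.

J_AB = π(0.0389)⁴/32 = 2.25×10^-7 m⁴; J_BC = π(0.0293)⁴/32 = 7.24×10^-8 m⁴; J_CD = π(0.0402)⁴/32 = 2.56×10^-7 m⁴.
θ = (T/G)·Σ L_i/J_i = (798.0/79.8×10⁹)·(0.559/2.25×10^-7 + 0.261/7.24×10^-8 + 0.312/2.56×10^-7) = 0.07311 rad.

4.19°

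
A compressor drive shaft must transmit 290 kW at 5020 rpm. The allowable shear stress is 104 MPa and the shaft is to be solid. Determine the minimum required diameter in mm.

30.0 mm

ω = 2π·5020/60 = 525.7 rad/s, so T = P/ω = 290×10³ / 525.7 = 551.7 N·m.
For a solid shaft τ_max = 16T/(πd³), so d = (16T/(π τ_allow))^(1/3) = (16·551.7/(π·1.04×10^8))^(1/3) = 0.03001 m.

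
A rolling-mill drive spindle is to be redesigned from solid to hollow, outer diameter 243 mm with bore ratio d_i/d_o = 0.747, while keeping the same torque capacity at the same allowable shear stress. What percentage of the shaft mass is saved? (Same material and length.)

Equal τ_max and T ⇒ the solid shaft needs d_s³ = d_o³(1−k⁴), so d_s = 243·(1−0.747⁴)^(1/3) = 214.6 mm.
Area ratio A_h/A_s = d_o²(1−k²)/d_s² = (1−k²)/(1−k⁴)^(2/3) = 0.5668.
Mass saving = 1 − 0.5668 = 43.3 %.

43.3 %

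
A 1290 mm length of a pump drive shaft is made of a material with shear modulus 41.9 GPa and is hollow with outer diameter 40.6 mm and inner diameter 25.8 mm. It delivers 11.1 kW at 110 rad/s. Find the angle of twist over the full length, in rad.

ω = 110 rad/s, so T = P/ω = 11.1×10³ / 110.0 = 100.9 N·m.
J = π(d_o⁴ − d_i⁴)/32 = π(0.0406⁴ − 0.0258⁴)/32 = 2.233×10^-7 m⁴.
θ = T·L/(G·J) = 100.9 × 1.29 / (41.9×10⁹ × 2.233×10^-7) = 0.01392 rad.

0.0139 rad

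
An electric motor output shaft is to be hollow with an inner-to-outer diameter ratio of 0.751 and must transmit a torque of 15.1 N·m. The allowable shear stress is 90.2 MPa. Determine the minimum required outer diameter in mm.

For a hollow shaft with d_i/d_o = 0.751: τ_max = 16T/(π d_o³ (1−k⁴)), so d_o = [16T/(π τ_allow (1−k⁴))]^(1/3) = [16·15.10/(π·9.02×10^7·0.6819)]^(1/3) = 0.01077 m.

10.8 mm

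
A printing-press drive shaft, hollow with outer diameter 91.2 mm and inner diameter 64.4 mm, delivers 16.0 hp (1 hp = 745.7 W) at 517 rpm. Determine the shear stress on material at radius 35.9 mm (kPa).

1550 kPa

ω = 2π·517/60 = 54.14 rad/s, so T = P/ω = 16.0×745.7 / 54.14 = 220.4 N·m.
J = π(d_o⁴ − d_i⁴)/32 = π(0.0912⁴ − 0.0644⁴)/32 = 5.103×10^-6 m⁴.
Shear stress varies linearly with radius: τ = T·r/J = 220.4 × 0.0359 / 5.103×10^-6 = 1.550×10^6 Pa.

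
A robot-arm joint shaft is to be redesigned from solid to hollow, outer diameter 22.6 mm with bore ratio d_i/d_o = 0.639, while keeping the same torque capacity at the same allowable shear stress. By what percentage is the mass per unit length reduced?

33.2 %

Equal τ_max and T ⇒ the solid shaft needs d_s³ = d_o³(1−k⁴), so d_s = 22.6·(1−0.639⁴)^(1/3) = 21.27 mm.
Area ratio A_h/A_s = d_o²(1−k²)/d_s² = (1−k²)/(1−k⁴)^(2/3) = 0.6682.
Mass saving = 1 − 0.6682 = 33.2 %.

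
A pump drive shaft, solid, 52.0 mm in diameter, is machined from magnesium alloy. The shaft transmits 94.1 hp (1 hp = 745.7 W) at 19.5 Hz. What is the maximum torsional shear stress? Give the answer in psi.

3010 psi

ω = 2π·19.5 = 122.5 rad/s, so T = P/ω = 94.1×745.7 / 122.5 = 572.7 N·m.
J = πd⁴/32 = π(0.0520)⁴/32 = 7.178×10^-7 m⁴.
τ_max = T·r/J = 572.7 × 0.0260 / 7.178×10^-7 = 2.074×10^7 Pa.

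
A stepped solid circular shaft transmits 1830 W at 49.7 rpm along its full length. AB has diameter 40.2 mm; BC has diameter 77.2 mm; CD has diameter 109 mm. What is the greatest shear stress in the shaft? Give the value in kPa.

27600 kPa

ω = 2π·49.7/60 = 5.205 rad/s, so T = P/ω = 1830 / 5.205 = 351.6 N·m.
Under the same torque, τ_max = 16T/(πd³) is largest where d is smallest — segment AB (d = 40.2 mm).
τ_max = 16·351.6/(π·(0.0402)³) = 2.757×10^7 Pa.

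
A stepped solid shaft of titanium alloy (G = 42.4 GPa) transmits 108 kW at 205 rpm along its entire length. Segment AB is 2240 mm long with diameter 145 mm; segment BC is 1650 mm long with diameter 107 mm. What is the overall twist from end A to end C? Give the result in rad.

0.0213 rad

ω = 2π·205/60 = 21.47 rad/s, so T = P/ω = 108×10³ / 21.47 = 5031 N·m.
J_AB = π(0.145)⁴/32 = 4.34×10^-5 m⁴; J_BC = π(0.107)⁴/32 = 1.29×10^-5 m⁴.
θ = (T/G)·Σ L_i/J_i = (5031/42.4×10⁹)·(2.24/4.34×10^-5 + 1.65/1.29×10^-5) = 0.02134 rad.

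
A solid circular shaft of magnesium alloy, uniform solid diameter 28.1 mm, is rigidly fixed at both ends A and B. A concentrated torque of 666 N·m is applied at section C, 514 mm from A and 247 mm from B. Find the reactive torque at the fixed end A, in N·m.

216 N·m

With uniform GJ and both ends fixed, compatibility θ_AC = θ_CB gives T_A·a = T_B·b, together with T_A + T_B = T₀.
T_A = T₀·b/(a+b) = 666.0·247/761.0 = 216.2 N·m; T_B = 449.8 N·m.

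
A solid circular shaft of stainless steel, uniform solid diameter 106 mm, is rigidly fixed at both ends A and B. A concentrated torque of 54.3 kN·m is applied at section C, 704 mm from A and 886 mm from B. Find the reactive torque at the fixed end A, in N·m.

With uniform GJ and both ends fixed, compatibility θ_AC = θ_CB gives T_A·a = T_B·b, together with T_A + T_B = T₀.
T_A = T₀·b/(a+b) = 54300·886/1590 = 30260 N·m; T_B = 24040 N·m.

30300 N·m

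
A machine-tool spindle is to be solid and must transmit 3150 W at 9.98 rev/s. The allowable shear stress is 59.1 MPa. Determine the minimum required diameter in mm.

16.3 mm

ω = 2π·9.98 = 62.71 rad/s, so T = P/ω = 3150 / 62.71 = 50.23 N·m.
For a solid shaft τ_max = 16T/(πd³), so d = (16T/(π τ_allow))^(1/3) = (16·50.23/(π·5.91×10^7))^(1/3) = 0.01630 m.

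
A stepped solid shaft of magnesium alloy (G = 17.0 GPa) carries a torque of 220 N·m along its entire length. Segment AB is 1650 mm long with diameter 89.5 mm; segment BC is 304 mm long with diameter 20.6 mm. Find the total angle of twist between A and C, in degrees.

12.9°

J_AB = π(0.0895)⁴/32 = 6.30×10^-6 m⁴; J_BC = π(0.0206)⁴/32 = 1.77×10^-8 m⁴.
θ = (T/G)·Σ L_i/J_i = (220.0/17.0×10⁹)·(1.65/6.30×10^-6 + 0.304/1.77×10^-8) = 0.2259 rad.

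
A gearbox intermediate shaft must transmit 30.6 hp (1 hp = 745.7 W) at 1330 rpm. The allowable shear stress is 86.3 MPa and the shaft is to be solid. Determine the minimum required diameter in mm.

ω = 2π·1330/60 = 139.3 rad/s, so T = P/ω = 30.6×745.7 / 139.3 = 163.8 N·m.
For a solid shaft τ_max = 16T/(πd³), so d = (16T/(π τ_allow))^(1/3) = (16·163.8/(π·8.63×10^7))^(1/3) = 0.02130 m.

21.3 mm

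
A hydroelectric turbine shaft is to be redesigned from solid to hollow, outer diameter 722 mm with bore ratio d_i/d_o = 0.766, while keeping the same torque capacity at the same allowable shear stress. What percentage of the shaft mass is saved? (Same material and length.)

Equal τ_max and T ⇒ the solid shaft needs d_s³ = d_o³(1−k⁴), so d_s = 722·(1−0.766⁴)^(1/3) = 627.3 mm.
Area ratio A_h/A_s = d_o²(1−k²)/d_s² = (1−k²)/(1−k⁴)^(2/3) = 0.5475.
Mass saving = 1 − 0.5475 = 45.2 %.

45.2 %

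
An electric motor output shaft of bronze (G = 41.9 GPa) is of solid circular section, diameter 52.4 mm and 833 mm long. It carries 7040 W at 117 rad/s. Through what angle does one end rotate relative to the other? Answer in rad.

0.00162 rad

ω = 117 rad/s, so T = P/ω = 7040 / 117.0 = 60.17 N·m.
J = πd⁴/32 = π(0.0524)⁴/32 = 7.402×10^-7 m⁴.
θ = T·L/(G·J) = 60.17 × 0.833 / (41.9×10⁹ × 7.402×10^-7) = 1.616×10^-3 rad.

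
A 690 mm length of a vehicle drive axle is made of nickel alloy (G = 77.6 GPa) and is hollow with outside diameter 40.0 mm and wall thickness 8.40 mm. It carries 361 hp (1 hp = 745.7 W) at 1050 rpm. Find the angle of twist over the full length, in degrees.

ω = 2π·1050/60 = 110.0 rad/s, so T = P/ω = 361×745.7 / 110.0 = 2448 N·m.
J = π(d_o⁴ − d_i⁴)/32 = π(0.0400⁴ − 0.0232⁴)/32 = 2.229×10^-7 m⁴.
θ = T·L/(G·J) = 2448 × 0.690 / (77.6×10⁹ × 2.229×10^-7) = 0.09767 rad.

5.60°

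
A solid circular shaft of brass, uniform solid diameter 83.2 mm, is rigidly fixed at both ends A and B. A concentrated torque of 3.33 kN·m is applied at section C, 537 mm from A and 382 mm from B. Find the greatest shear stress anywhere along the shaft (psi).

2500 psi

With uniform GJ and both ends fixed, compatibility θ_AC = θ_CB gives T_A·a = T_B·b, together with T_A + T_B = T₀.
T_A = T₀·b/(a+b) = 3330·382/919.0 = 1384 N·m; T_B = 1946 N·m.
τ in each portion: τ_AC = 1.22×10^7 Pa, τ_CB = 1.72×10^7 Pa; maximum is in CB.
τ_max = T_CB·r/J = 1946·0.0416/4.70×10^-6 = 1.721×10^7 Pa.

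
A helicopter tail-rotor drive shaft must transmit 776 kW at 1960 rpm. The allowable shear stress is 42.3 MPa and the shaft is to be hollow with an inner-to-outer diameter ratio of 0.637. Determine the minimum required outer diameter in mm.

ω = 2π·1960/60 = 205.3 rad/s, so T = P/ω = 776×10³ / 205.3 = 3781 N·m.
For a hollow shaft with d_i/d_o = 0.637: τ_max = 16T/(π d_o³ (1−k⁴)), so d_o = [16T/(π τ_allow (1−k⁴))]^(1/3) = [16·3781/(π·4.23×10^7·0.8354)]^(1/3) = 0.08168 m.

81.7 mm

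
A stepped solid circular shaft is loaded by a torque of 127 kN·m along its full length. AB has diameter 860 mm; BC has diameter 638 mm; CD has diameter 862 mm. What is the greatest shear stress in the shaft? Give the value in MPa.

Under the same torque, τ_max = 16T/(πd³) is largest where d is smallest — segment BC (d = 638 mm).
τ_max = 16·127000/(π·(0.638)³) = 2.491×10^6 Pa.

2.49 MPa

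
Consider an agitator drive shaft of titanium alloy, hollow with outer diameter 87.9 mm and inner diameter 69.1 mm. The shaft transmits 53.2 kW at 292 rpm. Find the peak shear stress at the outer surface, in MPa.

ω = 2π·292/60 = 30.58 rad/s, so T = P/ω = 53.2×10³ / 30.58 = 1740 N·m.
J = π(d_o⁴ − d_i⁴)/32 = π(0.0879⁴ − 0.0691⁴)/32 = 3.623×10^-6 m⁴.
τ_max = T·r/J = 1740 × 0.0440 / 3.623×10^-6 = 2.111×10^7 Pa.

21.1 MPa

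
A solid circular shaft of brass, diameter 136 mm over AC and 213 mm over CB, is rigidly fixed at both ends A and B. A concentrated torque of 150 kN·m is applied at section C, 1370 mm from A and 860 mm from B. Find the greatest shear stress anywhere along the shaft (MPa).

71.6 MPa

Compatibility: T_A·a/J_AC = T_B·b/J_CB with T_A + T_B = T₀.
J_AC = 3.36×10^-5 m⁴, J_CB = 2.02×10^-4 m⁴, so T_A = T₀·(J_AC/a)/((J_AC/a)+(J_CB/b)) = 14170 N·m, T_B = 135800 N·m.
τ in each portion: τ_AC = 2.87×10^7 Pa, τ_CB = 7.16×10^7 Pa; maximum is in CB.
τ_max = T_CB·r/J = 135800·0.106/2.02×10^-4 = 7.159×10^7 Pa.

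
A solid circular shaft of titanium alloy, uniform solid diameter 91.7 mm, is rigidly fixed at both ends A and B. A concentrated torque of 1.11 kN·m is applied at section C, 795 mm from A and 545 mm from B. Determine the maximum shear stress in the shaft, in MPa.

4.35 MPa

With uniform GJ and both ends fixed, compatibility θ_AC = θ_CB gives T_A·a = T_B·b, together with T_A + T_B = T₀.
T_A = T₀·b/(a+b) = 1110·545/1340 = 451.5 N·m; T_B = 658.5 N·m.
τ in each portion: τ_AC = 2.98×10^6 Pa, τ_CB = 4.35×10^6 Pa; maximum is in CB.
τ_max = T_CB·r/J = 658.5·0.0459/6.94×10^-6 = 4.350×10^6 Pa.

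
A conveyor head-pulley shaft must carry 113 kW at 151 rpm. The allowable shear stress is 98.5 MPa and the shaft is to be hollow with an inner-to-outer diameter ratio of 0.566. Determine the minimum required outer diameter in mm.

74.4 mm

ω = 2π·151/60 = 15.81 rad/s, so T = P/ω = 113×10³ / 15.81 = 7146 N·m.
For a hollow shaft with d_i/d_o = 0.566: τ_max = 16T/(π d_o³ (1−k⁴)), so d_o = [16T/(π τ_allow (1−k⁴))]^(1/3) = [16·7146/(π·9.85×10^7·0.8974)]^(1/3) = 0.07440 m.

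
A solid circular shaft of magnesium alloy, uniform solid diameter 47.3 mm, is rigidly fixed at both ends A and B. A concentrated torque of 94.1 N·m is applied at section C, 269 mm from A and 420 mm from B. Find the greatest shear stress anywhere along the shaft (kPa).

With uniform GJ and both ends fixed, compatibility θ_AC = θ_CB gives T_A·a = T_B·b, together with T_A + T_B = T₀.
T_A = T₀·b/(a+b) = 94.10·420/689.0 = 57.36 N·m; T_B = 36.74 N·m.
τ in each portion: τ_AC = 2.76×10^6 Pa, τ_CB = 1.77×10^6 Pa; maximum is in AC.
τ_max = T_AC·r/J = 57.36·0.0236/4.91×10^-7 = 2.761×10^6 Pa.

2760 kPa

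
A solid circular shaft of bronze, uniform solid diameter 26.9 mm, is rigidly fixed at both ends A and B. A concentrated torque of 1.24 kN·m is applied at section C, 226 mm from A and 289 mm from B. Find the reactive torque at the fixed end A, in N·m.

696 N·m

With uniform GJ and both ends fixed, compatibility θ_AC = θ_CB gives T_A·a = T_B·b, together with T_A + T_B = T₀.
T_A = T₀·b/(a+b) = 1240·289/515.0 = 695.8 N·m; T_B = 544.2 N·m.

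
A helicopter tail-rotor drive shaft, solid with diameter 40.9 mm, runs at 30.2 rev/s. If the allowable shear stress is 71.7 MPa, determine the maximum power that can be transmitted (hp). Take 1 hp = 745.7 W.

J = πd⁴/32 = π(0.0409)⁴/32 = 2.747×10^-7 m⁴.
T_max = τ_allow·J/r = 7.17×10^7 × 2.747×10^-7 / 0.0204 = 963.2 N·m.
ω = 2π·30.2 = 189.8 rad/s, so P_max = T_max·ω = 1.828×10^5 W.

245 hp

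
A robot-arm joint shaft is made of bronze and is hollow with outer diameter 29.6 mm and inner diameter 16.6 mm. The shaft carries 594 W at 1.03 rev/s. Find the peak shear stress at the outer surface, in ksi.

2.90 ksi

ω = 2π·1.03 = 6.472 rad/s, so T = P/ω = 594 / 6.472 = 91.78 N·m.
J = π(d_o⁴ − d_i⁴)/32 = π(0.0296⁴ − 0.0166⁴)/32 = 6.791×10^-8 m⁴.
τ_max = T·r/J = 91.78 × 0.0148 / 6.791×10^-8 = 2.000×10^7 Pa.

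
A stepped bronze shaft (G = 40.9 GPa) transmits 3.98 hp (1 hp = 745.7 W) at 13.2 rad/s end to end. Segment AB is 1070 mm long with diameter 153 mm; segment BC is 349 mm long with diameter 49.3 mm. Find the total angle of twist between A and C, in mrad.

3.42 mrad

ω = 13.2 rad/s, so T = P/ω = 3.98×745.7 / 13.20 = 224.8 N·m.
J_AB = π(0.153)⁴/32 = 5.38×10^-5 m⁴; J_BC = π(0.0493)⁴/32 = 5.80×10^-7 m⁴.
θ = (T/G)·Σ L_i/J_i = (224.8/40.9×10⁹)·(1.07/5.38×10^-5 + 0.349/5.80×10^-7) = 3.418×10^-3 rad.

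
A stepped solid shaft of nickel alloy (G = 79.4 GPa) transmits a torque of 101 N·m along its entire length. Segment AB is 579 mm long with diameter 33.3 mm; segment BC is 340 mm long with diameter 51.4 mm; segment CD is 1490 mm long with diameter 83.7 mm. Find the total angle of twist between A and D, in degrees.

J_AB = π(0.0333)⁴/32 = 1.21×10^-7 m⁴; J_BC = π(0.0514)⁴/32 = 6.85×10^-7 m⁴; J_CD = π(0.0837)⁴/32 = 4.82×10^-6 m⁴.
θ = (T/G)·Σ L_i/J_i = (101.0/79.4×10⁹)·(0.579/1.21×10^-7 + 0.340/6.85×10^-7 + 1.49/4.82×10^-6) = 7.126×10^-3 rad.

0.408°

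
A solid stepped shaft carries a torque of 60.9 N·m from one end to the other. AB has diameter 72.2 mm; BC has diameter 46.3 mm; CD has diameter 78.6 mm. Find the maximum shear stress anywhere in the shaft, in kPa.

Under the same torque, τ_max = 16T/(πd³) is largest where d is smallest — segment BC (d = 46.3 mm).
τ_max = 16·60.90/(π·(0.0463)³) = 3.125×10^6 Pa.

3120 kPa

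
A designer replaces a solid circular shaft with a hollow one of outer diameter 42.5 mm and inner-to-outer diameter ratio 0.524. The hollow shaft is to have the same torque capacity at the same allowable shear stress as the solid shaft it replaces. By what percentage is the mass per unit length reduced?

Equal τ_max and T ⇒ the solid shaft needs d_s³ = d_o³(1−k⁴), so d_s = 42.5·(1−0.524⁴)^(1/3) = 41.40 mm.
Area ratio A_h/A_s = d_o²(1−k²)/d_s² = (1−k²)/(1−k⁴)^(2/3) = 0.7643.
Mass saving = 1 − 0.7643 = 23.6 %.

23.6 %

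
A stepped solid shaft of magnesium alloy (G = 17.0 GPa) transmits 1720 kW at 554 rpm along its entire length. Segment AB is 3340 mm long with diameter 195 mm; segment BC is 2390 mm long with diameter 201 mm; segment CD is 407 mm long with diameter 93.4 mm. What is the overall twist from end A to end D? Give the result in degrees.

9.28°

ω = 2π·554/60 = 58.01 rad/s, so T = P/ω = 1720×10³ / 58.01 = 29650 N·m.
J_AB = π(0.195)⁴/32 = 1.42×10^-4 m⁴; J_BC = π(0.201)⁴/32 = 1.60×10^-4 m⁴; J_CD = π(0.0934)⁴/32 = 7.47×10^-6 m⁴.
θ = (T/G)·Σ L_i/J_i = (29650/17.0×10⁹)·(3.34/1.42×10^-4 + 2.39/1.60×10^-4 + 0.407/7.47×10^-6) = 0.1621 rad.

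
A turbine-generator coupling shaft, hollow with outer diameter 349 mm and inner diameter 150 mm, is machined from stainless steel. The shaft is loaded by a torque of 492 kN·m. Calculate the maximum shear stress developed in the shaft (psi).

8850 psi

J = π(d_o⁴ − d_i⁴)/32 = π(0.349⁴ − 0.150⁴)/32 = 1.407×10^-3 m⁴.
τ_max = T·r/J = 492000 × 0.174 / 1.407×10^-3 = 6.103×10^7 Pa.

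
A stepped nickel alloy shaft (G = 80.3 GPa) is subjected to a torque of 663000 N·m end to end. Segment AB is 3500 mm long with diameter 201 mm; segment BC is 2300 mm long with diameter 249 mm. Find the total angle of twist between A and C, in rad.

J_AB = π(0.201)⁴/32 = 1.60×10^-4 m⁴; J_BC = π(0.249)⁴/32 = 3.77×10^-4 m⁴.
θ = (T/G)·Σ L_i/J_i = (663000/80.3×10⁹)·(3.50/1.60×10^-4 + 2.30/3.77×10^-4) = 0.2307 rad.

0.231 rad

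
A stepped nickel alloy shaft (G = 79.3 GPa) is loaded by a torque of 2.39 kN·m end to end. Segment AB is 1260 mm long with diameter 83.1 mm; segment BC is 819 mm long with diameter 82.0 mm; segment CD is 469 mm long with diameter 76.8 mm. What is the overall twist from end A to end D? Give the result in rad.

0.0178 rad

J_AB = π(0.0831)⁴/32 = 4.68×10^-6 m⁴; J_BC = π(0.0820)⁴/32 = 4.44×10^-6 m⁴; J_CD = π(0.0768)⁴/32 = 3.42×10^-6 m⁴.
θ = (T/G)·Σ L_i/J_i = (2390/79.3×10⁹)·(1.26/4.68×10^-6 + 0.819/4.44×10^-6 + 0.469/3.42×10^-6) = 0.01781 rad.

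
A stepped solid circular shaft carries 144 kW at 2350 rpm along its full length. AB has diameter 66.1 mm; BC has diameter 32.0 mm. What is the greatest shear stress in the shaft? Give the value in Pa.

ω = 2π·2350/60 = 246.1 rad/s, so T = P/ω = 144×10³ / 246.1 = 585.1 N·m.
Under the same torque, τ_max = 16T/(πd³) is largest where d is smallest — segment BC (d = 32.0 mm).
τ_max = 16·585.1/(π·(0.0320)³) = 9.095×10^7 Pa.

9.09e7 Pa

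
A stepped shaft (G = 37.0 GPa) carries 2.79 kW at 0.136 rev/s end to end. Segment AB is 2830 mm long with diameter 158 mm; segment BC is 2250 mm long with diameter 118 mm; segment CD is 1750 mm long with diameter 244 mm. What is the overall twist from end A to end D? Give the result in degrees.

ω = 2π·0.136 = 0.8545 rad/s, so T = P/ω = 2.79×10³ / 0.8545 = 3265 N·m.
J_AB = π(0.158)⁴/32 = 6.12×10^-5 m⁴; J_BC = π(0.118)⁴/32 = 1.90×10^-5 m⁴; J_CD = π(0.244)⁴/32 = 3.48×10^-4 m⁴.
θ = (T/G)·Σ L_i/J_i = (3265/37.0×10⁹)·(2.83/6.12×10^-5 + 2.25/1.90×10^-5 + 1.75/3.48×10^-4) = 0.01496 rad.

0.857°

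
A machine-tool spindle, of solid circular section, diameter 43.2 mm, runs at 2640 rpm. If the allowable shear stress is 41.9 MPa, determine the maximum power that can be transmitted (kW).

183 kW

J = πd⁴/32 = π(0.0432)⁴/32 = 3.419×10^-7 m⁴.
T_max = τ_allow·J/r = 4.19×10^7 × 3.419×10^-7 / 0.0216 = 663.3 N·m.
ω = 2π·2640/60 = 276.5 rad/s, so P_max = T_max·ω = 1.834×10^5 W.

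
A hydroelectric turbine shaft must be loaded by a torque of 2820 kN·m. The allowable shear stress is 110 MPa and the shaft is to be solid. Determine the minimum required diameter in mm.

For a solid shaft τ_max = 16T/(πd³), so d = (16T/(π τ_allow))^(1/3) = (16·2.820e6/(π·1.10×10^8))^(1/3) = 0.5073 m.

507 mm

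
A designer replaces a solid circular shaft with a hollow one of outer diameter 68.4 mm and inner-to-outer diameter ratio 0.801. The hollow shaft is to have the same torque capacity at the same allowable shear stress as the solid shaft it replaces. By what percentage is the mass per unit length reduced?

49.0 %

Equal τ_max and T ⇒ the solid shaft needs d_s³ = d_o³(1−k⁴), so d_s = 68.4·(1−0.801⁴)^(1/3) = 57.31 mm.
Area ratio A_h/A_s = d_o²(1−k²)/d_s² = (1−k²)/(1−k⁴)^(2/3) = 0.5104.
Mass saving = 1 − 0.5104 = 49.0 %.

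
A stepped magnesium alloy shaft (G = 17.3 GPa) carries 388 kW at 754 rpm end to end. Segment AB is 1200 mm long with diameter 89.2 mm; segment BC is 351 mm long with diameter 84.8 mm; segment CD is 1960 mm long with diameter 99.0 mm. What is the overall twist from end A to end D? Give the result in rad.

ω = 2π·754/60 = 78.96 rad/s, so T = P/ω = 388×10³ / 78.96 = 4914 N·m.
J_AB = π(0.0892)⁴/32 = 6.22×10^-6 m⁴; J_BC = π(0.0848)⁴/32 = 5.08×10^-6 m⁴; J_CD = π(0.0990)⁴/32 = 9.43×10^-6 m⁴.
θ = (T/G)·Σ L_i/J_i = (4914/17.3×10⁹)·(1.20/6.22×10^-6 + 0.351/5.08×10^-6 + 1.96/9.43×10^-6) = 0.1335 rad.

0.134 rad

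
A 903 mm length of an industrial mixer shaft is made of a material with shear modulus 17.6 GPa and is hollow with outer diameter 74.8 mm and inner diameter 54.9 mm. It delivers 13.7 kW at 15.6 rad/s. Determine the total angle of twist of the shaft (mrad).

ω = 15.6 rad/s, so T = P/ω = 13.7×10³ / 15.60 = 878.2 N·m.
J = π(d_o⁴ − d_i⁴)/32 = π(0.0748⁴ − 0.0549⁴)/32 = 2.181×10^-6 m⁴.
θ = T·L/(G·J) = 878.2 × 0.903 / (17.6×10⁹ × 2.181×10^-6) = 0.02065 rad.

20.7 mrad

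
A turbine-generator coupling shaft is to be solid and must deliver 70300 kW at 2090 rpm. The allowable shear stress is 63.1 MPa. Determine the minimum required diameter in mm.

296 mm

ω = 2π·2090/60 = 218.9 rad/s, so T = P/ω = 70300×10³ / 218.9 = 321200 N·m.
For a solid shaft τ_max = 16T/(πd³), so d = (16T/(π τ_allow))^(1/3) = (16·321200/(π·6.31×10^7))^(1/3) = 0.2960 m.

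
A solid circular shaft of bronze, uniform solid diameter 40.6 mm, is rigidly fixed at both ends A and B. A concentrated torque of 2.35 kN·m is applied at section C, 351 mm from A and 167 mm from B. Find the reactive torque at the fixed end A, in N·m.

With uniform GJ and both ends fixed, compatibility θ_AC = θ_CB gives T_A·a = T_B·b, together with T_A + T_B = T₀.
T_A = T₀·b/(a+b) = 2350·167/518.0 = 757.6 N·m; T_B = 1592 N·m.

758 N·m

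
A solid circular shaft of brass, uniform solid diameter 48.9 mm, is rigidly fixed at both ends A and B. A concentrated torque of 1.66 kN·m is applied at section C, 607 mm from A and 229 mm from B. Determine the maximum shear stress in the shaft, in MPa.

With uniform GJ and both ends fixed, compatibility θ_AC = θ_CB gives T_A·a = T_B·b, together with T_A + T_B = T₀.
T_A = T₀·b/(a+b) = 1660·229/836.0 = 454.7 N·m; T_B = 1205 N·m.
τ in each portion: τ_AC = 1.98×10^7 Pa, τ_CB = 5.25×10^7 Pa; maximum is in CB.
τ_max = T_CB·r/J = 1205·0.0244/5.61×10^-7 = 5.250×10^7 Pa.

52.5 MPa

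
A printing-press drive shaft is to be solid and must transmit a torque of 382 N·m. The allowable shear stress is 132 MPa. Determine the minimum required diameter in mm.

For a solid shaft τ_max = 16T/(πd³), so d = (16T/(π τ_allow))^(1/3) = (16·382.0/(π·1.32×10^8))^(1/3) = 0.02452 m.

24.5 mm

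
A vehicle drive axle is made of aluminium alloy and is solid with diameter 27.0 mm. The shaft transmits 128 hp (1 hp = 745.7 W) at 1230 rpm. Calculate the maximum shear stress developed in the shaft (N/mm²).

ω = 2π·1230/60 = 128.8 rad/s, so T = P/ω = 128×745.7 / 128.8 = 741.0 N·m.
J = πd⁴/32 = π(0.0270)⁴/32 = 5.217×10^-8 m⁴.
τ_max = T·r/J = 741.0 × 0.0135 / 5.217×10^-8 = 1.917×10^8 Pa.

192 N/mm²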